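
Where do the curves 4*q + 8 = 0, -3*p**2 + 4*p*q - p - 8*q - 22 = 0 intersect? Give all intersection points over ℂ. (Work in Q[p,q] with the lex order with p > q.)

Compute a lex Gröbner basis by Buchberger's algorithm.
f_1 = 4*q + 8, LT = q.
f_2 = -3*p**2 + 4*p*q - p - 8*q - 22, LT = p**2.

The S-polynomials (S(f_1,f_2)) all reduce to 0 modulo the current basis, so we have a Gröbner basis.
Inter-reduce: drop elements whose leading term is divisible by another's, tail-reduce, and make monic.
Reduced Gröbner basis: {p**2 + 3*p + 2, q + 2}.

Elimination: the polynomial q + 2 lies in the elimination ideal for q, so q ∈ {-2}. For each such q, the remaining basis elements (now univariate) give the rest of the solution.
  q = -2: the earlier basis element becomes p**2 + 3*p + 2 = 0, giving p = -2, -1 — points (-2, -2), (-1, -2).
This is the nonlinear analogue of row-reducing a linear system.

{(-2, -2), (-1, -2)}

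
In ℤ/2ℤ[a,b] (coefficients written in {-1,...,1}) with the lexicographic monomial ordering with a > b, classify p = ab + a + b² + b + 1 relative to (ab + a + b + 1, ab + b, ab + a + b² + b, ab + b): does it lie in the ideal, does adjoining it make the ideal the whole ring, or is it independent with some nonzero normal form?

Adjoining ab + a + b² + b + 1 makes the ideal the whole ring: the system is inconsistent.

First compute the reduced Gröbner basis of I by Buchberger's algorithm.
f_1 = ab + a + b + 1, LT = ab.
f_2 = ab + b, LT = ab.
f_3 = ab + a + b² + b, LT = ab.
f_4 = ab + b, LT = ab.

S(f_1,f_2): lcm = ab. S = a + 1.
  reduce S modulo (f_1, f_2, f_3, f_4):
  remainder a + 1 ≠ 0; add h_5 = a + 1 to the basis.

S(f_1,f_3): lcm = ab. S = b² + 1.
  reduce S modulo (f_1, f_2, f_3, f_4, h_5):
  remainder b² + 1 ≠ 0; add h_6 = b² + 1 to the basis.

The other S-polynomials (S(f_1,f_4), S(f_2,f_3), S(f_2,f_4), S(f_3,f_4), S(f_1,h_5), S(f_2,h_5), S(f_3,h_5), S(f_4,h_5), S(f_1,h_6), S(f_2,h_6), S(f_3,h_6), S(f_4,h_6), S(h_5,h_6)) all reduce to 0 modulo the current basis, so we have a Gröbner basis.
Inter-reduce: drop elements whose leading term is divisible by another's, tail-reduce, and make monic.
Reduced Gröbner basis: {a + 1, b² + 1}.
Label its elements g_1 = a + 1, g_2 = b² + 1.

Reduce p = ab + a + b² + b + 1 modulo G:
  leading term ab: subtract (b)·g_1 from ab + a + b² + b + 1 → a + b² + 1
  leading term a: subtract (1)·g_1 from a + b² + 1 → b²
  leading term b²: subtract (1)·g_2 from b² → 1
  leading term 1: no divisor's leading term divides it; move 1 to the remainder.
  normal form = 1.
The normal form is nonzero, so p ∉ I. Since p minus its normal form lies in I, I + (p) = I + (r) where r = 1; decide whether this ideal is the whole ring.
Here r = 1 is a nonzero constant, hence a unit: 1 ∈ I + (p), the Gröbner basis of I + (p) is {1}, and the enlarged system has no common solution — adjoining p is inconsistent.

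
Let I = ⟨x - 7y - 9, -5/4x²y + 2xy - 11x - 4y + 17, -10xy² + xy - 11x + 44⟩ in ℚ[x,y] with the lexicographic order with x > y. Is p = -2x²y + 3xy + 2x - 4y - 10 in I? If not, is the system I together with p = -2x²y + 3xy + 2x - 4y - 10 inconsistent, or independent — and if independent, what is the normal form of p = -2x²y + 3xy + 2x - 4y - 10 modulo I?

-2x²y + 3xy + 2x - 4y - 10 lies in I (it reduces to 0).

First compute the reduced Gröbner basis of I by Buchberger's algorithm.
f_1 = x - 7y - 9, LT = x.
f_2 = -5/4x²y + 2xy - 11x - 4y + 17, LT = x²y.
f_3 = -10xy² + xy - 11x + 44, LT = xy².

S(f_1,f_2): lcm = x²y. S = -7xy² - 37/5xy - 44/5x - 16/5y + 68/5.
  leading term xy²: subtract (-7y²)·f_1 from -7xy² - 37/5xy - 44/5x - 16/5y + 68/5 → -37/5xy - 44/5x - 49y³ - 63y² - 16/5y + 68/5
  leading term xy: subtract (-37/5y)·f_1 from -37/5xy - 44/5x - 49y³ - 63y² - 16/5y + 68/5 → -44/5x - 49y³ - 574/5y² - 349/5y + 68/5
  leading term x: subtract (-44/5)·f_1 from -44/5x - 49y³ - 574/5y² - 349/5y + 68/5 → -49y³ - 574/5y² - 657/5y - 328/5
  leading term y³: no divisor's leading term divides it; move -49y³ to the remainder.
  leading term y²: no divisor's leading term divides it; move -574/5y² to the remainder.
  leading term y: no divisor's leading term divides it; move -657/5y to the remainder.
  leading term 1: no divisor's leading term divides it; move -328/5 to the remainder.
  remainder -49y³ - 574/5y² - 657/5y - 328/5 ≠ 0; add h_4 = -49y³ - 574/5y² - 657/5y - 328/5 to the basis.

S(f_1,f_3): lcm = xy². S = 1/10xy - 11/10x - 7y³ - 9y² + 22/5.
  leading term xy: subtract (1/10y)·f_1 from 1/10xy - 11/10x - 7y³ - 9y² + 22/5 → -11/10x - 7y³ - 83/10y² + 9/10y + 22/5
  leading term x: subtract (-11/10)·f_1 from -11/10x - 7y³ - 83/10y² + 9/10y + 22/5 → -7y³ - 83/10y² - 34/5y - 11/2
  leading term y³: subtract (1/7)·h_4 from -7y³ - 83/10y² - 34/5y - 11/2 → 81/10y² + 419/35y + 271/70
  leading term y²: no divisor's leading term divides it; move 81/10y² to the remainder.
  leading term y: no divisor's leading term divides it; move 419/35y to the remainder.
  leading term 1: no divisor's leading term divides it; move 271/70 to the remainder.
  remainder 81/10y² + 419/35y + 271/70 ≠ 0; add h_5 = 81/10y² + 419/35y + 271/70 to the basis.

S(f_2,f_3): lcm = x²y². S = 1/10x²y - 11/10x² - 8/5xy² + 44/5xy + 22/5x + 16/5y² - 68/5y.
  leading term x²y: subtract (1/10xy)·f_1 from 1/10x²y - 11/10x² - 8/5xy² + 44/5xy + 22/5x + 16/5y² - 68/5y → -11/10x² - 9/10xy² + 97/10xy + 22/5x + 16/5y² - 68/5y
  leading term x²: subtract (-11/10x)·f_1 from -11/10x² - 9/10xy² + 97/10xy + 22/5x + 16/5y² - 68/5y → -9/10xy² + 2xy - 11/2x + 16/5y² - 68/5y
  leading term xy²: subtract (-9/10y²)·f_1 from -9/10xy² + 2xy - 11/2x + 16/5y² - 68/5y → 2xy - 11/2x - 63/10y³ - 49/10y² - 68/5y
  leading term xy: subtract (2y)·f_1 from 2xy - 11/2x - 63/10y³ - 49/10y² - 68/5y → -11/2x - 63/10y³ + 91/10y² + 22/5y
  leading term x: subtract (-11/2)·f_1 from -11/2x - 63/10y³ + 91/10y² + 22/5y → -63/10y³ + 91/10y² - 341/10y - 99/2
  leading term y³: subtract (9/70)·h_4 from -63/10y³ + 91/10y² - 341/10y - 99/2 → 1193/50y² - 3011/175y - 14373/350
  leading term y²: subtract (1193/405)·h_5 from 1193/50y² - 3011/175y - 14373/350 → -743758/14175y - 743758/14175
  leading term y: no divisor's leading term divides it; move -743758/14175y to the remainder.
  leading term 1: no divisor's leading term divides it; move -743758/14175 to the remainder.
  remainder -743758/14175y - 743758/14175 ≠ 0; add h_6 = -743758/14175y - 743758/14175 to the basis.

The other S-polynomials (S(f_1,h_4), S(f_2,h_4), S(f_3,h_4), S(f_1,h_5), S(f_2,h_5), S(f_3,h_5), S(h_4,h_5), S(f_1,h_6), S(f_2,h_6), S(f_3,h_6), S(h_4,h_6), S(h_5,h_6)) all reduce to 0 modulo the current basis, so we have a Gröbner basis.
Inter-reduce: drop elements whose leading term is divisible by another's, tail-reduce, and make monic.
Reduced Gröbner basis: {x - 2, y + 1}.
Label its elements g_1 = x - 2, g_2 = y + 1.

Reduce p = -2x²y + 3xy + 2x - 4y - 10 modulo G:
  leading term x²y: subtract (-2xy)·g_1 from -2x²y + 3xy + 2x - 4y - 10 → -xy + 2x - 4y - 10
  leading term xy: subtract (-y)·g_1 from -xy + 2x - 4y - 10 → 2x - 6y - 10
  leading term x: subtract (2)·g_1 from 2x - 6y - 10 → -6y - 6
  leading term y: subtract (-6)·g_2 from -6y - 6 → 0
  normal form = 0.
Since the normal form is 0, p ∈ I.

The remainder on division by a Gröbner basis is unique — it is the normal form.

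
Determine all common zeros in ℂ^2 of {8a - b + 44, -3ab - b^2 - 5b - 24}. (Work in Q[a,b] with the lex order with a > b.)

Compute a lex Gröbner basis by Buchberger's algorithm.
f_1 = 8a - b + 44, LT = a.
f_2 = -3ab - b^2 - 5b - 24, LT = ab.

S(f_1,f_2): lcm = ab. S = -11/24b^2 + 23/6b - 8.
  reduce S modulo (f_1, f_2):
  remainder -11/24b^2 + 23/6b - 8 ≠ 0; add h_3 = -11/24b^2 + 23/6b - 8 to the basis.

The other S-polynomials (S(f_1,h_3), S(f_2,h_3)) all reduce to 0 modulo the current basis, so we have a Gröbner basis.
Inter-reduce: drop elements whose leading term is divisible by another's, tail-reduce, and make monic.
Reduced Gröbner basis: {a - 1/8b + 11/2, b^2 - 92/11b + 192/11}.

Since the basis is lex-ordered, b^2 - 92/11b + 192/11 is univariate in b. Its roots are {4, 48/11}. Back-substituting each root into the other basis elements fixes the other coordinates.
  b = 4: the earlier basis element becomes a + 5 = 0, giving a = -5 — point (-5, 4).
  b = 48/11: the earlier basis element becomes a + 109/22 = 0, giving a = -109/22 — point (-109/22, 48/11).

{(-5, 4), (-109/22, 48/11)}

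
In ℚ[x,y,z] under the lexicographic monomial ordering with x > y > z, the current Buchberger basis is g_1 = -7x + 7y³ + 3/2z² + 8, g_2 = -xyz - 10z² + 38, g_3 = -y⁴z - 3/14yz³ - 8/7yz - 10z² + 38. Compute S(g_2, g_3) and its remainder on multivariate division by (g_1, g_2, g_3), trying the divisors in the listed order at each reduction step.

lcm(LM(g_2), LM(g_3)) = xy⁴z.
S = (lcm/LT(g_2))·g_2 − (lcm/LT(g_3))·g_3 = -3/14xyz³ - 8/7xyz - 10xz² + 38x + 10y³z² - 38y³.
Reduce S modulo (g_1, g_2, g_3) in that order:
  leading term xyz³: subtract (3/98yz³)·g_1 from -3/14xyz³ - 8/7xyz - 10xz² + 38x + 10y³z² - 38y³ → -8/7xyz - 10xz² + 38x - 3/14y⁴z³ + 10y³z² - 38y³ - 9/196yz⁵ - 12/49yz³
  leading term xyz: subtract (8/49yz)·g_1 from -8/7xyz - 10xz² + 38x - 3/14y⁴z³ + 10y³z² - 38y³ - 9/196yz⁵ - 12/49yz³ → -10xz² + 38x - 3/14y⁴z³ - 8/7y⁴z + 10y³z² - 38y³ - 9/196yz⁵ - 24/49yz³ - 64/49yz
  leading term xz²: subtract (10/7z²)·g_1 from -10xz² + 38x - 3/14y⁴z³ - 8/7y⁴z + 10y³z² - 38y³ - 9/196yz⁵ - 24/49yz³ - 64/49yz → 38x - 3/14y⁴z³ - 8/7y⁴z - 38y³ - 9/196yz⁵ - 24/49yz³ - 64/49yz - 15/7z⁴ - 80/7z²
  leading term x: subtract (-38/7)·g_1 from 38x - 3/14y⁴z³ - 8/7y⁴z - 38y³ - 9/196yz⁵ - 24/49yz³ - 64/49yz - 15/7z⁴ - 80/7z² → -3/14y⁴z³ - 8/7y⁴z - 9/196yz⁵ - 24/49yz³ - 64/49yz - 15/7z⁴ - 23/7z² + 304/7
  leading term y⁴z³: subtract (3/14z²)·g_3 from -3/14y⁴z³ - 8/7y⁴z - 9/196yz⁵ - 24/49yz³ - 64/49yz - 15/7z⁴ - 23/7z² + 304/7 → -8/7y⁴z - 12/49yz³ - 64/49yz - 80/7z² + 304/7
  leading term y⁴z: subtract (8/7)·g_3 from -8/7y⁴z - 12/49yz³ - 64/49yz - 80/7z² + 304/7 → 0
The remainder is 0, so this S-polynomial contributes no new basis element.
This is the inner loop of Buchberger's algorithm — each nonzero remainder becomes a new basis element.

S(g_2, g_3) = -3/14xyz³ - 8/7xyz - 10xz² + 38x + 10y³z² - 38y³; remainder on division = 0.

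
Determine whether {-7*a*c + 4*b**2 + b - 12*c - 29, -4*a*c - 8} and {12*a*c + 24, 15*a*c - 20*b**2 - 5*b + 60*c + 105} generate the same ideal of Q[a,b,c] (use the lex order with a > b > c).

Yes, the ideals are equal.

Since reduced Gröbner bases are canonical representatives of ideals under a given ordering, it suffices to compute and compare them.
Buchberger on the first generating set:
f_1 = -7*a*c + 4*b**2 + b - 12*c - 29, LT = a*c.
f_2 = -4*a*c - 8, LT = a*c.

S(f_1,f_2): lcm = a*c. S = -4/7*b**2 - 1/7*b + 12/7*c + 15/7.
  leading term b**2: no divisor's leading term divides it; move -4/7*b**2 to the remainder.
  leading term b: no divisor's leading term divides it; move -1/7*b to the remainder.
  leading term c: no divisor's leading term divides it; move 12/7*c to the remainder.
  leading term 1: no divisor's leading term divides it; move 15/7 to the remainder.
  remainder -4/7*b**2 - 1/7*b + 12/7*c + 15/7 ≠ 0; add g_3 = -4/7*b**2 - 1/7*b + 12/7*c + 15/7 to the basis.

The other S-polynomials (S(f_1,g_3), S(f_2,g_3)) all reduce to 0 modulo the current basis, so we have a Gröbner basis.
Inter-reduce: drop elements whose leading term is divisible by another's, tail-reduce, and make monic.
Reduced Gröbner basis: {a*c + 2, b**2 + 1/4*b - 3*c - 15/4}.

Buchberger on the second generating set:
h_1 = 12*a*c + 24, LT = a*c.
h_2 = 15*a*c - 20*b**2 - 5*b + 60*c + 105, LT = a*c.

S(h_1,h_2): lcm = a*c. S = 4/3*b**2 + 1/3*b - 4*c - 5.
  leading term b**2: no divisor's leading term divides it; move 4/3*b**2 to the remainder.
  leading term b: no divisor's leading term divides it; move 1/3*b to the remainder.
  leading term c: no divisor's leading term divides it; move -4*c to the remainder.
  leading term 1: no divisor's leading term divides it; move -5 to the remainder.
  remainder 4/3*b**2 + 1/3*b - 4*c - 5 ≠ 0; add k_3 = 4/3*b**2 + 1/3*b - 4*c - 5 to the basis.

The other S-polynomials (S(h_1,k_3), S(h_2,k_3)) all reduce to 0 modulo the current basis, so we have a Gröbner basis.
Inter-reduce: drop elements whose leading term is divisible by another's, tail-reduce, and make monic.
Reduced Gröbner basis: {a*c + 2, b**2 + 1/4*b - 3*c - 15/4}.

These coincide, so the ideals are equal.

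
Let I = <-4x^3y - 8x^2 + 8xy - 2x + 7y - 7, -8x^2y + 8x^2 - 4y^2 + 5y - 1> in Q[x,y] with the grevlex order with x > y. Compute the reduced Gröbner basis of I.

G = {xy^3 + 11/4xy^2 - 19/4xy + 11/2y^2 + x - 19/2y + 4, y^4 - 11xy^2 + 5/2y^3 + 19xy - 87/16y^2 - 8x + 35/16y - 1/4, x^3 - 1/2xy^2 + 2x^2 - 11/8xy + 3/8x - 7/4y + 7/4, x^2y - x^2 + 1/2y^2 - 5/8y + 1/8}

f_1 = -4x^3y - 8x^2 + 8xy - 2x + 7y - 7, LT = x^3y.
f_2 = -8x^2y + 8x^2 - 4y^2 + 5y - 1, LT = x^2y.

S(f_1,f_2): lcm = x^3y. S = x^3 - 1/2xy^2 + 2x^2 - 11/8xy + 3/8x - 7/4y + 7/4.
  leading term x^3: no divisor's leading term divides it; move x^3 to the remainder.
  leading term xy^2: no divisor's leading term divides it; move -1/2xy^2 to the remainder.
  leading term x^2: no divisor's leading term divides it; move 2x^2 to the remainder.
  leading term xy: no divisor's leading term divides it; move -11/8xy to the remainder.
  leading term x: no divisor's leading term divides it; move 3/8x to the remainder.
  leading term y: no divisor's leading term divides it; move -7/4y to the remainder.
  leading term 1: no divisor's leading term divides it; move 7/4 to the remainder.
  remainder x^3 - 1/2xy^2 + 2x^2 - 11/8xy + 3/8x - 7/4y + 7/4 ≠ 0; add g_3 = x^3 - 1/2xy^2 + 2x^2 - 11/8xy + 3/8x - 7/4y + 7/4 to the basis.

S(f_1,g_3): lcm = x^3y. S = 1/2xy^3 - 2x^2y + 11/8xy^2 + 2x^2 - 19/8xy + 7/4y^2 + 1/2x - 7/2y + 7/4.
  leading term xy^3: no divisor's leading term divides it; move 1/2xy^3 to the remainder.
  leading term x^2y: subtract (1/4)·f_2 from -2x^2y + 11/8xy^2 + 2x^2 - 19/8xy + 7/4y^2 + 1/2x - 7/2y + 7/4 → 11/8xy^2 - 19/8xy + 11/4y^2 + 1/2x - 19/4y + 2
  leading term xy^2: no divisor's leading term divides it; move 11/8xy^2 to the remainder.
  leading term xy: no divisor's leading term divides it; move -19/8xy to the remainder.
  leading term y^2: no divisor's leading term divides it; move 11/4y^2 to the remainder.
  leading term x: no divisor's leading term divides it; move 1/2x to the remainder.
  leading term y: no divisor's leading term divides it; move -19/4y to the remainder.
  leading term 1: no divisor's leading term divides it; move 2 to the remainder.
  remainder 1/2xy^3 + 11/8xy^2 - 19/8xy + 11/4y^2 + 1/2x - 19/4y + 2 ≠ 0; add g_4 = 1/2xy^3 + 11/8xy^2 - 19/8xy + 11/4y^2 + 1/2x - 19/4y + 2 to the basis.

S(f_2,g_4): lcm = x^2y^3. S = -15/4x^2y^2 + 1/2y^4 + 19/4x^2y - 11/2xy^2 - 5/8y^3 - x^2 + 19/2xy + 1/8y^2 - 4x.
  leading term x^2y^2: subtract (15/32y)·f_2 from -15/4x^2y^2 + 1/2y^4 + 19/4x^2y - 11/2xy^2 - 5/8y^3 - x^2 + 19/2xy + 1/8y^2 - 4x → 1/2y^4 + x^2y - 11/2xy^2 + 5/4y^3 - x^2 + 19/2xy - 71/32y^2 - 4x + 15/32y
  leading term y^4: no divisor's leading term divides it; move 1/2y^4 to the remainder.
  leading term x^2y: subtract (-1/8)·f_2 from x^2y - 11/2xy^2 + 5/4y^3 - x^2 + 19/2xy - 71/32y^2 - 4x + 15/32y → -11/2xy^2 + 5/4y^3 + 19/2xy - 87/32y^2 - 4x + 35/32y - 1/8
  leading term xy^2: no divisor's leading term divides it; move -11/2xy^2 to the remainder.
  leading term y^3: no divisor's leading term divides it; move 5/4y^3 to the remainder.
  leading term xy: no divisor's leading term divides it; move 19/2xy to the remainder.
  leading term y^2: no divisor's leading term divides it; move -87/32y^2 to the remainder.
  leading term x: no divisor's leading term divides it; move -4x to the remainder.
  leading term y: no divisor's leading term divides it; move 35/32y to the remainder.
  leading term 1: no divisor's leading term divides it; move -1/8 to the remainder.
  remainder 1/2y^4 - 11/2xy^2 + 5/4y^3 + 19/2xy - 87/32y^2 - 4x + 35/32y - 1/8 ≠ 0; add g_5 = 1/2y^4 - 11/2xy^2 + 5/4y^3 + 19/2xy - 87/32y^2 - 4x + 35/32y - 1/8 to the basis.

The other S-polynomials (S(f_2,g_3), S(f_1,g_4), S(g_3,g_4), S(f_1,g_5), S(f_2,g_5), S(g_3,g_5), S(g_4,g_5)) all reduce to 0 modulo the current basis, so we have a Gröbner basis.
Inter-reduce: drop elements whose leading term is divisible by another's, tail-reduce, and make monic.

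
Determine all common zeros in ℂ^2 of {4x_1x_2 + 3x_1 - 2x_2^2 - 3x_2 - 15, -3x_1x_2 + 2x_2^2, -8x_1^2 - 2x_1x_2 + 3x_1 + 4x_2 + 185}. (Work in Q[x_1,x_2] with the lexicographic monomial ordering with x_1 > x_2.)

Compute a lex Gröbner basis by Buchberger's algorithm.
f_1 = 4x_1x_2 + 3x_1 - 2x_2^2 - 3x_2 - 15, LT = x_1x_2.
f_2 = -3x_1x_2 + 2x_2^2, LT = x_1x_2.
f_3 = -8x_1^2 - 2x_1x_2 + 3x_1 + 4x_2 + 185, LT = x_1^2.

S(f_1,f_2): lcm = x_1x_2. S = 3/4x_1 + 1/6x_2^2 - 3/4x_2 - 15/4.
  leading term x_1: no divisor's leading term divides it; move 3/4x_1 to the remainder.
  leading term x_2^2: no divisor's leading term divides it; move 1/6x_2^2 to the remainder.
  leading term x_2: no divisor's leading term divides it; move -3/4x_2 to the remainder.
  leading term 1: no divisor's leading term divides it; move -15/4 to the remainder.
  remainder 3/4x_1 + 1/6x_2^2 - 3/4x_2 - 15/4 ≠ 0; add h_4 = 3/4x_1 + 1/6x_2^2 - 3/4x_2 - 15/4 to the basis.

S(f_1,f_3): lcm = x_1^2x_2. S = 3/4x_1^2 - 3/4x_1x_2^2 - 3/8x_1x_2 - 15/4x_1 + 1/2x_2^2 + 185/8x_2.
  leading term x_1^2: subtract (-3/32)·f_3 from 3/4x_1^2 - 3/4x_1x_2^2 - 3/8x_1x_2 - 15/4x_1 + 1/2x_2^2 + 185/8x_2 → -3/4x_1x_2^2 - 9/16x_1x_2 - 111/32x_1 + 1/2x_2^2 + 47/2x_2 + 555/32
  leading term x_1x_2^2: subtract (-3/16x_2)·f_1 from -3/4x_1x_2^2 - 9/16x_1x_2 - 111/32x_1 + 1/2x_2^2 + 47/2x_2 + 555/32 → -111/32x_1 - 3/8x_2^3 - 1/16x_2^2 + 331/16x_2 + 555/32
  leading term x_1: subtract (-37/8)·h_4 from -111/32x_1 - 3/8x_2^3 - 1/16x_2^2 + 331/16x_2 + 555/32 → -3/8x_2^3 + 17/24x_2^2 + 551/32x_2
  leading term x_2^3: no divisor's leading term divides it; move -3/8x_2^3 to the remainder.
  leading term x_2^2: no divisor's leading term divides it; move 17/24x_2^2 to the remainder.
  leading term x_2: no divisor's leading term divides it; move 551/32x_2 to the remainder.
  remainder -3/8x_2^3 + 17/24x_2^2 + 551/32x_2 ≠ 0; add h_5 = -3/8x_2^3 + 17/24x_2^2 + 551/32x_2 to the basis.

S(f_2,f_3): lcm = x_1^2x_2. S = -11/12x_1x_2^2 + 3/8x_1x_2 + 1/2x_2^2 + 185/8x_2.
  leading term x_1x_2^2: subtract (-11/48x_2)·f_1 from -11/12x_1x_2^2 + 3/8x_1x_2 + 1/2x_2^2 + 185/8x_2 → 17/16x_1x_2 - 11/24x_2^3 - 3/16x_2^2 + 315/16x_2
  leading term x_1x_2: subtract (17/64)·f_1 from 17/16x_1x_2 - 11/24x_2^3 - 3/16x_2^2 + 315/16x_2 → -51/64x_1 - 11/24x_2^3 + 11/32x_2^2 + 1311/64x_2 + 255/64
  leading term x_1: subtract (-17/16)·h_4 from -51/64x_1 - 11/24x_2^3 + 11/32x_2^2 + 1311/64x_2 + 255/64 → -11/24x_2^3 + 25/48x_2^2 + 315/16x_2
  leading term x_2^3: subtract (11/9)·h_5 from -11/24x_2^3 + 25/48x_2^2 + 315/16x_2 → -149/432x_2^2 - 391/288x_2
  leading term x_2^2: no divisor's leading term divides it; move -149/432x_2^2 to the remainder.
  leading term x_2: no divisor's leading term divides it; move -391/288x_2 to the remainder.
  remainder -149/432x_2^2 - 391/288x_2 ≠ 0; add h_6 = -149/432x_2^2 - 391/288x_2 to the basis.

S(f_1,h_4): lcm = x_1x_2. S = 3/4x_1 - 2/9x_2^3 + 1/2x_2^2 + 17/4x_2 - 15/4.
  leading term x_1: subtract (1)·h_4 from 3/4x_1 - 2/9x_2^3 + 1/2x_2^2 + 17/4x_2 - 15/4 → -2/9x_2^3 + 1/3x_2^2 + 5x_2
  leading term x_2^3: subtract (16/27)·h_5 from -2/9x_2^3 + 1/3x_2^2 + 5x_2 → -7/81x_2^2 - 281/54x_2
  leading term x_2^2: subtract (112/447)·h_6 from -7/81x_2^2 - 281/54x_2 → -2174/447x_2
  leading term x_2: no divisor's leading term divides it; move -2174/447x_2 to the remainder.
  remainder -2174/447x_2 ≠ 0; add h_7 = -2174/447x_2 to the basis.

The other S-polynomials (S(f_2,h_4), S(f_3,h_4), S(f_1,h_5), S(f_2,h_5), S(f_3,h_5), S(h_4,h_5), S(f_1,h_6), S(f_2,h_6), S(f_3,h_6), S(h_4,h_6), S(h_5,h_6), S(f_1,h_7), S(f_2,h_7), S(f_3,h_7), S(h_4,h_7), S(h_5,h_7), S(h_6,h_7)) all reduce to 0 modulo the current basis, so we have a Gröbner basis.
Inter-reduce: drop elements whose leading term is divisible by another's, tail-reduce, and make monic.
Reduced Gröbner basis: {x_1 - 5, x_2}.

From the last basis element, x_2 = 0, so x_2 takes values in {0}. Each choice, substituted upward through the basis, yields the corresponding point(s) of the solution set.
  x_2 = 0: the earlier basis element becomes x_1 - 5 = 0, giving x_1 = 5 — point (5, 0).
Each listed point satisfies every original equation (direct substitution).
A lex Gröbner basis triangularizes the system, enabling back-substitution.

{(5, 0)}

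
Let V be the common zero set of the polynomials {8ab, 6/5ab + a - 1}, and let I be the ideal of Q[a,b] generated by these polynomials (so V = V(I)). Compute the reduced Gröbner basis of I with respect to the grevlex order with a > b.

G = {a - 1, b}

Buchberger's algorithm terminates because the ascending chain of leading-term ideals stabilizes.

f_1 = 8ab, LT = ab.
f_2 = 6/5ab + a - 1, LT = ab.

S(f_1,f_2): lcm = ab. S = -5/6a + 5/6.
  leading term a: no divisor's leading term divides it; move -5/6a to the remainder.
  leading term 1: no divisor's leading term divides it; move 5/6 to the remainder.
  remainder -5/6a + 5/6 ≠ 0; add g_3 = -5/6a + 5/6 to the basis.

S(f_1,g_3): lcm = ab. S = b.
  leading term b: no divisor's leading term divides it; move b to the remainder.
  remainder b ≠ 0; add g_4 = b to the basis.

The other S-polynomials (S(f_2,g_3), S(f_1,g_4), S(f_2,g_4), S(g_3,g_4)) all reduce to 0 modulo the current basis, so we have a Gröbner basis.
Inter-reduce: drop elements whose leading term is divisible by another's, tail-reduce, and make monic.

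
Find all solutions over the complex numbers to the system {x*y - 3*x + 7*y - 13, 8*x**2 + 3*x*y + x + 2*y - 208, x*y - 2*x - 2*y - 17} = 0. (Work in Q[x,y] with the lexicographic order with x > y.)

Compute a lex Gröbner basis by Buchberger's algorithm.
f_1 = x*y - 3*x + 7*y - 13, LT = x*y.
f_2 = 8*x**2 + 3*x*y + x + 2*y - 208, LT = x**2.
f_3 = x*y - 2*x - 2*y - 17, LT = x*y.

S(f_1,f_2): lcm = x**2*y. S = -3*x**2 - 3/8*x*y**2 + 55/8*x*y - 13*x - 1/4*y**2 + 26*y.
  reduce S modulo (f_1, f_2, f_3):
  remainder 8*x + 19/8*y**2 - 105/4*y + 91/8 ≠ 0; add h_4 = 8*x + 19/8*y**2 - 105/4*y + 91/8 to the basis.

S(f_1,f_3): lcm = x*y. S = -x + 9*y + 4.
  reduce S modulo (f_1, f_2, f_3, h_4):
  remainder 19/64*y**2 + 183/32*y + 347/64 ≠ 0; add h_5 = 19/64*y**2 + 183/32*y + 347/64 to the basis.

S(f_2,f_3): lcm = x**2*y. S = 2*x**2 + 3/8*x*y**2 + 17/8*x*y + 17*x + 1/4*y**2 - 26*y.
  reduce S modulo (f_1, f_2, f_3, h_4, h_5):
  remainder 1799/8*y + 1799/8 ≠ 0; add h_6 = 1799/8*y + 1799/8 to the basis.

The other S-polynomials (S(f_1,h_4), S(f_2,h_4), S(f_3,h_4), S(f_1,h_5), S(f_2,h_5), S(f_3,h_5), S(h_4,h_5), S(f_1,h_6), S(f_2,h_6), S(f_3,h_6), S(h_4,h_6), S(h_5,h_6)) all reduce to 0 modulo the current basis, so we have a Gröbner basis.
Inter-reduce: drop elements whose leading term is divisible by another's, tail-reduce, and make monic.
Reduced Gröbner basis: {x + 5, y + 1}.

Elimination: the polynomial y + 1 lies in the elimination ideal for y, so y ∈ {-1}. For each such y, the remaining basis elements (now univariate) give the rest of the solution.
  y = -1: the earlier basis element becomes x + 5 = 0, giving x = -5 — point (-5, -1).

{(-5, -1)}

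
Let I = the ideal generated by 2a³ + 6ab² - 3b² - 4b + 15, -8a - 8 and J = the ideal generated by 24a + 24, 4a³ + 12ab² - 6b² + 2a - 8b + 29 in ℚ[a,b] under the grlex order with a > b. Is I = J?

Equality of ideals is decidable: compute both reduced Gröbner bases (unique for the ordering) and check whether they agree.
Buchberger on the first generating set:
f_1 = 2a³ + 6ab² - 3b² - 4b + 15, LT = a³.
f_2 = -8a - 8, LT = a.

S(f_1,f_2): lcm = a³. S = 3ab² - a² - 3/2b² - 2b + 15/2.
  reduce S modulo (f_1, f_2):
  remainder -9/2b² - 2b + 13/2 ≠ 0; add g_3 = -9/2b² - 2b + 13/2 to the basis.

The other S-polynomials (S(f_1,g_3), S(f_2,g_3)) all reduce to 0 modulo the current basis, so we have a Gröbner basis.
Inter-reduce: drop elements whose leading term is divisible by another's, tail-reduce, and make monic.
Reduced Gröbner basis: {b² + 4/9b - 13/9, a + 1}.

Buchberger on the second generating set:
h_1 = 24a + 24, LT = a.
h_2 = 4a³ + 12ab² - 6b² + 2a - 8b + 29, LT = a³.

S(h_1,h_2): lcm = a³. S = -3ab² + a² + 3/2b² - ½a + 2b - 29/4.
  reduce S modulo (h_1, h_2):
  remainder 9/2b² + 2b - 23/4 ≠ 0; add k_3 = 9/2b² + 2b - 23/4 to the basis.

The other S-polynomials (S(h_1,k_3), S(h_2,k_3)) all reduce to 0 modulo the current basis, so we have a Gröbner basis.
Inter-reduce: drop elements whose leading term is divisible by another's, tail-reduce, and make monic.
Reduced Gröbner basis: {b² + 4/9b - 23/18, a + 1}.

Since the reduced bases disagree, the two ideals are not the same.
The choice of monomial ordering does not affect the verdict — as long as both bases are computed under the same ordering, their equality decides ideal equality.

No, the ideals differ.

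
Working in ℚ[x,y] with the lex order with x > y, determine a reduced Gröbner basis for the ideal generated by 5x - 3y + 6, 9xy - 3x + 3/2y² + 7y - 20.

G = {x - ⅗y + 6/5, y² - 56/69y - 164/69}

f_1 = 5x - 3y + 6, LT = x.
f_2 = 9xy - 3x + 3/2y² + 7y - 20, LT = xy.

S(f_1,f_2): lcm = xy. S = ⅓x - 23/30y² + 19/45y + 20/9.
  leading term x: subtract (1/15)·f_1 from ⅓x - 23/30y² + 19/45y + 20/9 → -23/30y² + 28/45y + 82/45
  leading term y²: no divisor's leading term divides it; move -23/30y² to the remainder.
  leading term y: no divisor's leading term divides it; move 28/45y to the remainder.
  leading term 1: no divisor's leading term divides it; move 82/45 to the remainder.
  remainder -23/30y² + 28/45y + 82/45 ≠ 0; add g_3 = -23/30y² + 28/45y + 82/45 to the basis.

S(f_1,g_3): leading monomials are coprime, so the S-polynomial reduces to 0 (Buchberger's first criterion).
S(f_2,g_3): lcm = xy². S = 11/23xy + 164/69x + ⅙y³ + 7/9y² - 20/9y.
  leading term xy: subtract (11/115y)·f_1 from 11/23xy + 164/69x + ⅙y³ + 7/9y² - 20/9y → 164/69x + ⅙y³ + 1102/1035y² - 2894/1035y
  leading term x: subtract (164/345)·f_1 from 164/69x + ⅙y³ + 1102/1035y² - 2894/1035y → ⅙y³ + 1102/1035y² - 1418/1035y - 328/115
  leading term y³: subtract (-5/23y)·g_3 from ⅙y³ + 1102/1035y² - 1418/1035y - 328/115 → 6/5y² - 112/115y - 328/115
  leading term y²: subtract (-36/23)·g_3 from 6/5y² - 112/115y - 328/115 → 0
  remainder 0.

Every S-polynomial of the final basis reduces to 0, so we have a Gröbner basis.
Inter-reduce: drop elements whose leading term is divisible by another's, tail-reduce, and make monic.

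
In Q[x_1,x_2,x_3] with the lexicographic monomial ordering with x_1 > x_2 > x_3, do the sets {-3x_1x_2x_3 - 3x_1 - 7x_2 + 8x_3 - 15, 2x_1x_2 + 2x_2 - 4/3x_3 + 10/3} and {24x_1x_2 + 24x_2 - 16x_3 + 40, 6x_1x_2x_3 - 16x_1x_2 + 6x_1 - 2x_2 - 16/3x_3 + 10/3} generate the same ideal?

Yes, the ideals are equal.

For a fixed monomial order, each ideal has a unique reduced Gröbner basis; comparing bases decides equality.
Buchberger on the first generating set:
f_1 = -3x_1x_2x_3 - 3x_1 - 7x_2 + 8x_3 - 15, LT = x_1x_2x_3.
f_2 = 2x_1x_2 + 2x_2 - 4/3x_3 + 10/3, LT = x_1x_2.

S(f_1,f_2): lcm = x_1x_2x_3. S = x_1 - x_2x_3 + 7/3x_2 + 2/3x_3^2 - 13/3x_3 + 5.
  reduce S modulo (f_1, f_2):
  remainder x_1 - x_2x_3 + 7/3x_2 + 2/3x_3^2 - 13/3x_3 + 5 ≠ 0; add g_3 = x_1 - x_2x_3 + 7/3x_2 + 2/3x_3^2 - 13/3x_3 + 5 to the basis.

S(f_1,g_3): lcm = x_1x_2x_3. S = x_1 + x_2^2x_3^2 - 7/3x_2^2x_3 - 2/3x_2x_3^3 + 13/3x_2x_3^2 - 5x_2x_3 + 7/3x_2 - 8/3x_3 + 5.
  reduce S modulo (f_1, f_2, g_3):
  remainder x_2^2x_3^2 - 7/3x_2^2x_3 - 2/3x_2x_3^3 + 13/3x_2x_3^2 - 4x_2x_3 - 2/3x_3^2 + 5/3x_3 ≠ 0; add g_4 = x_2^2x_3^2 - 7/3x_2^2x_3 - 2/3x_2x_3^3 + 13/3x_2x_3^2 - 4x_2x_3 - 2/3x_3^2 + 5/3x_3 to the basis.

S(f_2,g_3): lcm = x_1x_2. S = x_2^2x_3 - 7/3x_2^2 - 2/3x_2x_3^2 + 13/3x_2x_3 - 4x_2 - 2/3x_3 + 5/3.
  reduce S modulo (f_1, f_2, g_3, g_4):
  remainder x_2^2x_3 - 7/3x_2^2 - 2/3x_2x_3^2 + 13/3x_2x_3 - 4x_2 - 2/3x_3 + 5/3 ≠ 0; add g_5 = x_2^2x_3 - 7/3x_2^2 - 2/3x_2x_3^2 + 13/3x_2x_3 - 4x_2 - 2/3x_3 + 5/3 to the basis.

The other S-polynomials (S(f_1,g_4), S(f_2,g_4), S(g_3,g_4), S(f_1,g_5), S(f_2,g_5), S(g_3,g_5), S(g_4,g_5)) all reduce to 0 modulo the current basis, so we have a Gröbner basis.
Inter-reduce: drop elements whose leading term is divisible by another's, tail-reduce, and make monic.
Reduced Gröbner basis: {x_1 - x_2x_3 + 7/3x_2 + 2/3x_3^2 - 13/3x_3 + 5, x_2^2x_3 - 7/3x_2^2 - 2/3x_2x_3^2 + 13/3x_2x_3 - 4x_2 - 2/3x_3 + 5/3}.

Buchberger on the second generating set:
h_1 = 24x_1x_2 + 24x_2 - 16x_3 + 40, LT = x_1x_2.
h_2 = 6x_1x_2x_3 - 16x_1x_2 + 6x_1 - 2x_2 - 16/3x_3 + 10/3, LT = x_1x_2x_3.

S(h_1,h_2): lcm = x_1x_2x_3. S = 8/3x_1x_2 - x_1 + x_2x_3 + 1/3x_2 - 2/3x_3^2 + 23/9x_3 - 5/9.
  reduce S modulo (h_1, h_2):
  remainder -x_1 + x_2x_3 - 7/3x_2 - 2/3x_3^2 + 13/3x_3 - 5 ≠ 0; add k_3 = -x_1 + x_2x_3 - 7/3x_2 - 2/3x_3^2 + 13/3x_3 - 5 to the basis.

S(h_1,k_3): lcm = x_1x_2. S = x_2^2x_3 - 7/3x_2^2 - 2/3x_2x_3^2 + 13/3x_2x_3 - 4x_2 - 2/3x_3 + 5/3.
  reduce S modulo (h_1, h_2, k_3):
  remainder x_2^2x_3 - 7/3x_2^2 - 2/3x_2x_3^2 + 13/3x_2x_3 - 4x_2 - 2/3x_3 + 5/3 ≠ 0; add k_4 = x_2^2x_3 - 7/3x_2^2 - 2/3x_2x_3^2 + 13/3x_2x_3 - 4x_2 - 2/3x_3 + 5/3 to the basis.

The other S-polynomials (S(h_2,k_3), S(h_1,k_4), S(h_2,k_4), S(k_3,k_4)) all reduce to 0 modulo the current basis, so we have a Gröbner basis.
Inter-reduce: drop elements whose leading term is divisible by another's, tail-reduce, and make monic.
Reduced Gröbner basis: {x_1 - x_2x_3 + 7/3x_2 + 2/3x_3^2 - 13/3x_3 + 5, x_2^2x_3 - 7/3x_2^2 - 2/3x_2x_3^2 + 13/3x_2x_3 - 4x_2 - 2/3x_3 + 5/3}.

The two bases agree; hence the ideals are identical.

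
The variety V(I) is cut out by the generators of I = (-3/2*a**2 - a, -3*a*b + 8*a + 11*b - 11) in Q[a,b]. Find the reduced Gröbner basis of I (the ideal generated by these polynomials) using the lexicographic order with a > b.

f_1 = -3/2*a**2 - a, LT = a**2.
f_2 = -3*a*b + 8*a + 11*b - 11, LT = a*b.

S(f_1,f_2): lcm = a**2*b. S = 8/3*a**2 + 13/3*a*b - 11/3*a.
  leading term a**2: subtract (-16/9)·f_1 from 8/3*a**2 + 13/3*a*b - 11/3*a → 13/3*a*b - 49/9*a
  leading term a*b: subtract (-13/9)·f_2 from 13/3*a*b - 49/9*a → 55/9*a + 143/9*b - 143/9
  leading term a: no divisor's leading term divides it; move 55/9*a to the remainder.
  leading term b: no divisor's leading term divides it; move 143/9*b to the remainder.
  leading term 1: no divisor's leading term divides it; move -143/9 to the remainder.
  remainder 55/9*a + 143/9*b - 143/9 ≠ 0; add g_3 = 55/9*a + 143/9*b - 143/9 to the basis.

S(f_2,g_3): lcm = a*b. S = -8/3*a - 13/5*b**2 - 16/15*b + 11/3.
  leading term a: subtract (-24/55)·g_3 from -8/3*a - 13/5*b**2 - 16/15*b + 11/3 → -13/5*b**2 + 88/15*b - 49/15
  leading term b**2: no divisor's leading term divides it; move -13/5*b**2 to the remainder.
  leading term b: no divisor's leading term divides it; move 88/15*b to the remainder.
  leading term 1: no divisor's leading term divides it; move -49/15 to the remainder.
  remainder -13/5*b**2 + 88/15*b - 49/15 ≠ 0; add g_4 = -13/5*b**2 + 88/15*b - 49/15 to the basis.

The other S-polynomials (S(f_1,g_3), S(f_1,g_4), S(f_2,g_4), S(g_3,g_4)) all reduce to 0 modulo the current basis, so we have a Gröbner basis.
Inter-reduce: drop elements whose leading term is divisible by another's, tail-reduce, and make monic.

G = {a + 13/5*b - 13/5, b**2 - 88/39*b + 49/39}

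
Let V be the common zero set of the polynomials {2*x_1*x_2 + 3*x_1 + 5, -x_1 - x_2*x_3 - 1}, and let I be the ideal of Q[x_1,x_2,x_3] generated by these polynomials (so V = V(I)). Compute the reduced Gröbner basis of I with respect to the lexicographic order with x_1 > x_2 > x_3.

f_1 = 2*x_1*x_2 + 3*x_1 + 5, LT = x_1*x_2.
f_2 = -x_1 - x_2*x_3 - 1, LT = x_1.

S(f_1,f_2): lcm = x_1*x_2. S = 3/2*x_1 - x_2**2*x_3 - x_2 + 5/2.
  leading term x_1: subtract (-3/2)·f_2 from 3/2*x_1 - x_2**2*x_3 - x_2 + 5/2 → -x_2**2*x_3 - 3/2*x_2*x_3 - x_2 + 1
  leading term x_2**2*x_3: no divisor's leading term divides it; move -x_2**2*x_3 to the remainder.
  leading term x_2*x_3: no divisor's leading term divides it; move -3/2*x_2*x_3 to the remainder.
  leading term x_2: no divisor's leading term divides it; move -x_2 to the remainder.
  leading term 1: no divisor's leading term divides it; move 1 to the remainder.
  remainder -x_2**2*x_3 - 3/2*x_2*x_3 - x_2 + 1 ≠ 0; add g_3 = -x_2**2*x_3 - 3/2*x_2*x_3 - x_2 + 1 to the basis.

The other S-polynomials (S(f_1,g_3), S(f_2,g_3)) all reduce to 0 modulo the current basis, so we have a Gröbner basis.
Inter-reduce: drop elements whose leading term is divisible by another's, tail-reduce, and make monic.

G = {x_1 + x_2*x_3 + 1, x_2**2*x_3 + 3/2*x_2*x_3 + x_2 - 1}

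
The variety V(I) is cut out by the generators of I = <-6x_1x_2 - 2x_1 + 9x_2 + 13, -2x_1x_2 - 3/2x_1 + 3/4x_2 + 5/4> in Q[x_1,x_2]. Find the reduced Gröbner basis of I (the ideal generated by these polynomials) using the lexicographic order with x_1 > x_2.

G = {x_1 + 27/10x_2 + 37/10, x_2^2 + 61/27x_2 + 34/27}

f_1 = -6x_1x_2 - 2x_1 + 9x_2 + 13, LT = x_1x_2.
f_2 = -2x_1x_2 - 3/2x_1 + 3/4x_2 + 5/4, LT = x_1x_2.

S(f_1,f_2): lcm = x_1x_2. S = -5/12x_1 - 9/8x_2 - 37/24.
  reduce S modulo (f_1, f_2):
  remainder -5/12x_1 - 9/8x_2 - 37/24 ≠ 0; add g_3 = -5/12x_1 - 9/8x_2 - 37/24 to the basis.

S(f_1,g_3): lcm = x_1x_2. S = 1/3x_1 - 27/10x_2^2 - 26/5x_2 - 13/6.
  reduce S modulo (f_1, f_2, g_3):
  remainder -27/10x_2^2 - 61/10x_2 - 17/5 ≠ 0; add g_4 = -27/10x_2^2 - 61/10x_2 - 17/5 to the basis.

The other S-polynomials (S(f_2,g_3), S(f_1,g_4), S(f_2,g_4), S(g_3,g_4)) all reduce to 0 modulo the current basis, so we have a Gröbner basis.
Inter-reduce: drop elements whose leading term is divisible by another's, tail-reduce, and make monic.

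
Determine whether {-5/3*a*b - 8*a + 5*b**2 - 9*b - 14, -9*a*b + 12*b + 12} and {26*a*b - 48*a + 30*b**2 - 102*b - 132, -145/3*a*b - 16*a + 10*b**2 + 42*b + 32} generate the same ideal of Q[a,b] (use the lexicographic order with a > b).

Since reduced Gröbner bases are canonical representatives of ideals under a given ordering, it suffices to compute and compare them.
Buchberger on the first generating set:
f_1 = -5/3*a*b - 8*a + 5*b**2 - 9*b - 14, LT = a*b.
f_2 = -9*a*b + 12*b + 12, LT = a*b.

S(f_1,f_2): lcm = a*b. S = 24/5*a - 3*b**2 + 101/15*b + 146/15.
  leading term a: no divisor's leading term divides it; move 24/5*a to the remainder.
  leading term b**2: no divisor's leading term divides it; move -3*b**2 to the remainder.
  leading term b: no divisor's leading term divides it; move 101/15*b to the remainder.
  leading term 1: no divisor's leading term divides it; move 146/15 to the remainder.
  remainder 24/5*a - 3*b**2 + 101/15*b + 146/15 ≠ 0; add g_3 = 24/5*a - 3*b**2 + 101/15*b + 146/15 to the basis.

S(f_1,g_3): lcm = a*b. S = 24/5*a + 5/8*b**3 - 317/72*b**2 + 607/180*b + 42/5.
  leading term a: subtract (1)·g_3 from 24/5*a + 5/8*b**3 - 317/72*b**2 + 607/180*b + 42/5 → 5/8*b**3 - 101/72*b**2 - 121/36*b - 4/3
  leading term b**3: no divisor's leading term divides it; move 5/8*b**3 to the remainder.
  leading term b**2: no divisor's leading term divides it; move -101/72*b**2 to the remainder.
  leading term b: no divisor's leading term divides it; move -121/36*b to the remainder.
  leading term 1: no divisor's leading term divides it; move -4/3 to the remainder.
  remainder 5/8*b**3 - 101/72*b**2 - 121/36*b - 4/3 ≠ 0; add g_4 = 5/8*b**3 - 101/72*b**2 - 121/36*b - 4/3 to the basis.

The other S-polynomials (S(f_2,g_3), S(f_1,g_4), S(f_2,g_4), S(g_3,g_4)) all reduce to 0 modulo the current basis, so we have a Gröbner basis.
Inter-reduce: drop elements whose leading term is divisible by another's, tail-reduce, and make monic.
Reduced Gröbner basis: {a - 5/8*b**2 + 101/72*b + 73/36, b**3 - 101/45*b**2 - 242/45*b - 32/15}.

Buchberger on the second generating set:
h_1 = 26*a*b - 48*a + 30*b**2 - 102*b - 132, LT = a*b.
h_2 = -145/3*a*b - 16*a + 10*b**2 + 42*b + 32, LT = a*b.

S(h_1,h_2): lcm = a*b. S = -4104/1885*a + 513/377*b**2 - 5757/1885*b - 8322/1885.
  leading term a: no divisor's leading term divides it; move -4104/1885*a to the remainder.
  leading term b**2: no divisor's leading term divides it; move 513/377*b**2 to the remainder.
  leading term b: no divisor's leading term divides it; move -5757/1885*b to the remainder.
  leading term 1: no divisor's leading term divides it; move -8322/1885 to the remainder.
  remainder -4104/1885*a + 513/377*b**2 - 5757/1885*b - 8322/1885 ≠ 0; add k_3 = -4104/1885*a + 513/377*b**2 - 5757/1885*b - 8322/1885 to the basis.

S(h_1,k_3): lcm = a*b. S = -24/13*a + 5/8*b**3 - 233/936*b**2 - 2785/468*b - 66/13.
  leading term a: subtract (145/171)·k_3 from -24/13*a + 5/8*b**3 - 233/936*b**2 - 2785/468*b - 66/13 → 5/8*b**3 - 101/72*b**2 - 121/36*b - 4/3
  leading term b**3: no divisor's leading term divides it; move 5/8*b**3 to the remainder.
  leading term b**2: no divisor's leading term divides it; move -101/72*b**2 to the remainder.
  leading term b: no divisor's leading term divides it; move -121/36*b to the remainder.
  leading term 1: no divisor's leading term divides it; move -4/3 to the remainder.
  remainder 5/8*b**3 - 101/72*b**2 - 121/36*b - 4/3 ≠ 0; add k_4 = 5/8*b**3 - 101/72*b**2 - 121/36*b - 4/3 to the basis.

The other S-polynomials (S(h_2,k_3), S(h_1,k_4), S(h_2,k_4), S(k_3,k_4)) all reduce to 0 modulo the current basis, so we have a Gröbner basis.
Inter-reduce: drop elements whose leading term is divisible by another's, tail-reduce, and make monic.
Reduced Gröbner basis: {a - 5/8*b**2 + 101/72*b + 73/36, b**3 - 101/45*b**2 - 242/45*b - 32/15}.

The two bases agree; hence the ideals are identical.

Yes, the ideals are equal.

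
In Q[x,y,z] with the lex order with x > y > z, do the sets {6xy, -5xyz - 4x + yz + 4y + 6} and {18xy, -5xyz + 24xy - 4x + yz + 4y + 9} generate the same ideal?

Since reduced Gröbner bases are canonical representatives of ideals under a given ordering, it suffices to compute and compare them.
Buchberger on the first generating set:
f_1 = 6xy, LT = xy.
f_2 = -5xyz - 4x + yz + 4y + 6, LT = xyz.

S(f_1,f_2): lcm = xyz. S = -4/5x + 1/5yz + 4/5y + 6/5.
  leading term x: no divisor's leading term divides it; move -4/5x to the remainder.
  leading term yz: no divisor's leading term divides it; move 1/5yz to the remainder.
  leading term y: no divisor's leading term divides it; move 4/5y to the remainder.
  leading term 1: no divisor's leading term divides it; move 6/5 to the remainder.
  remainder -4/5x + 1/5yz + 4/5y + 6/5 ≠ 0; add g_3 = -4/5x + 1/5yz + 4/5y + 6/5 to the basis.

S(f_1,g_3): lcm = xy. S = 1/4y^2z + y^2 + 3/2y.
  leading term y^2z: no divisor's leading term divides it; move 1/4y^2z to the remainder.
  leading term y^2: no divisor's leading term divides it; move y^2 to the remainder.
  leading term y: no divisor's leading term divides it; move 3/2y to the remainder.
  remainder 1/4y^2z + y^2 + 3/2y ≠ 0; add g_4 = 1/4y^2z + y^2 + 3/2y to the basis.

The other S-polynomials (S(f_2,g_3), S(f_1,g_4), S(f_2,g_4), S(g_3,g_4)) all reduce to 0 modulo the current basis, so we have a Gröbner basis.
Inter-reduce: drop elements whose leading term is divisible by another's, tail-reduce, and make monic.
Reduced Gröbner basis: {x - 1/4yz - y - 3/2, y^2z + 4y^2 + 6y}.

Buchberger on the second generating set:
h_1 = 18xy, LT = xy.
h_2 = -5xyz + 24xy - 4x + yz + 4y + 9, LT = xyz.

S(h_1,h_2): lcm = xyz. S = 24/5xy - 4/5x + 1/5yz + 4/5y + 9/5.
  leading term xy: subtract (4/15)·h_1 from 24/5xy - 4/5x + 1/5yz + 4/5y + 9/5 → -4/5x + 1/5yz + 4/5y + 9/5
  leading term x: no divisor's leading term divides it; move -4/5x to the remainder.
  leading term yz: no divisor's leading term divides it; move 1/5yz to the remainder.
  leading term y: no divisor's leading term divides it; move 4/5y to the remainder.
  leading term 1: no divisor's leading term divides it; move 9/5 to the remainder.
  remainder -4/5x + 1/5yz + 4/5y + 9/5 ≠ 0; add k_3 = -4/5x + 1/5yz + 4/5y + 9/5 to the basis.

S(h_1,k_3): lcm = xy. S = 1/4y^2z + y^2 + 9/4y.
  leading term y^2z: no divisor's leading term divides it; move 1/4y^2z to the remainder.
  leading term y^2: no divisor's leading term divides it; move y^2 to the remainder.
  leading term y: no divisor's leading term divides it; move 9/4y to the remainder.
  remainder 1/4y^2z + y^2 + 9/4y ≠ 0; add k_4 = 1/4y^2z + y^2 + 9/4y to the basis.

The other S-polynomials (S(h_2,k_3), S(h_1,k_4), S(h_2,k_4), S(k_3,k_4)) all reduce to 0 modulo the current basis, so we have a Gröbner basis.
Inter-reduce: drop elements whose leading term is divisible by another's, tail-reduce, and make monic.
Reduced Gröbner basis: {x - 1/4yz - y - 9/4, y^2z + 4y^2 + 9y}.

Since the reduced bases disagree, the two ideals are not the same.
The same test decides containment: I ⊆ J iff every generator of I reduces to 0 modulo a Gröbner basis of J.

No, the ideals differ.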